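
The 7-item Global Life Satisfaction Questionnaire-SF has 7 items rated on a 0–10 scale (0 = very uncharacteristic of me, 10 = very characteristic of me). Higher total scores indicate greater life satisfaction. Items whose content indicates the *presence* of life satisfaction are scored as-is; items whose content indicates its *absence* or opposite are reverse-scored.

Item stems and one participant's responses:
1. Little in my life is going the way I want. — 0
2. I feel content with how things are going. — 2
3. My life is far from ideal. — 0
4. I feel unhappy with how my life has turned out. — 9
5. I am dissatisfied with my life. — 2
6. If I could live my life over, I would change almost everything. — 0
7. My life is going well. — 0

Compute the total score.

41

Items 1, 3, 4, 5, 6 describe the absence/opposite of life satisfaction → reverse-score.
on a 0–10 scale, reversed = 10 − raw.
  item 1: 10 − 0 = 10
  item 2: 2
  item 3: 10 − 0 = 10
  item 4: 10 − 9 = 1
  item 5: 10 − 2 = 8
  item 6: 10 − 0 = 10
  item 7: 0
Total = 10 + 2 + 10 + 1 + 8 + 10 + 0 = 41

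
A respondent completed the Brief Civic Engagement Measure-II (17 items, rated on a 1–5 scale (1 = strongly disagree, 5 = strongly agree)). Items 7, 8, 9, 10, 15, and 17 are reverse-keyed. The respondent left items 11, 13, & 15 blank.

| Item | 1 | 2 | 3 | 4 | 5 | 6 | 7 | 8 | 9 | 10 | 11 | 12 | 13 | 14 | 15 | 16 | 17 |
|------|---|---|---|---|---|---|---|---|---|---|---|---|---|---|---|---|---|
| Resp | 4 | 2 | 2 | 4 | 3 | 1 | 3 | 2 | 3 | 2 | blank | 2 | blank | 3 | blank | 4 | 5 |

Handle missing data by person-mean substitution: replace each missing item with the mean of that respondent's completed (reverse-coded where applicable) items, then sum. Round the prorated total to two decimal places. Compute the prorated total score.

Reverse-coded (on a 1–5 scale, reversed = 6 − raw):
  item 7: 6 − 3 = 3
  item 8: 6 − 2 = 4
  item 9: 6 − 3 = 3
  item 10: 6 − 2 = 4
  item 17: 6 − 5 = 1
Completed scored items (14 of 17): 4, 2, 2, 4, 3, 1, 3, 4, 3, 4, 2, 3, 4, 1; sum = 40.
Person mean = 40 / 14 ≈ 2.8571
Prorated total = (40 / 14) × 17 = 48.57 (to 2 dp)

48.57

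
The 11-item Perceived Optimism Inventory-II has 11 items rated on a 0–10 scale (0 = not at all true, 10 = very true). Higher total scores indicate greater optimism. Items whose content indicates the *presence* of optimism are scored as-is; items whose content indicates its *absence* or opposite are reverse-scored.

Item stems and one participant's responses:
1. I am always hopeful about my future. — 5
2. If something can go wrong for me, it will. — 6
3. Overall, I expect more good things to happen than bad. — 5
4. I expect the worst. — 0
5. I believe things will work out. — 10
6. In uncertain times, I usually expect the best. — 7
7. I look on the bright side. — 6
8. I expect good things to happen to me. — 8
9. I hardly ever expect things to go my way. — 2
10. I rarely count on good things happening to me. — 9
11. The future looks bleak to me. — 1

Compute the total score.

73

Items 2, 4, 9, 10, 11 describe the absence/opposite of optimism → reverse-score.
reversed = (0+10) − raw = 10 − raw.
  item 1: 5
  item 2: 10 − 6 = 4
  item 3: 5
  item 4: 10 − 0 = 10
  item 5: 10
  item 6: 7
  item 7: 6
  item 8: 8
  item 9: 10 − 2 = 8
  item 10: 10 − 9 = 1
  item 11: 10 − 1 = 9
Total = 5 + 4 + 5 + 10 + 10 + 7 + 6 + 8 + 8 + 1 + 9 = 73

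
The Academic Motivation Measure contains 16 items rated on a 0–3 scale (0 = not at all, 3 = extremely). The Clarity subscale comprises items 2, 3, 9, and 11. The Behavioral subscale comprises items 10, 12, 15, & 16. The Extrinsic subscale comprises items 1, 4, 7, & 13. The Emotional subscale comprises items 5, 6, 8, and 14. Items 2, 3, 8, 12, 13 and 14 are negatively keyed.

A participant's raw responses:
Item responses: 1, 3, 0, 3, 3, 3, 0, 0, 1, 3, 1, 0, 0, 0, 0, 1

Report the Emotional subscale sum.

Emotional items: 5, 6, 8, 14.
Of these, items 8 & 14 are negatively keyed; on a 0–3 scale, reversed = 3 − raw.
  item 5: 3
  item 6: 3
  item 8: 3 − 0 = 3
  item 14: 3 − 0 = 3
Sum = 3 + 3 + 3 + 3 = 12

12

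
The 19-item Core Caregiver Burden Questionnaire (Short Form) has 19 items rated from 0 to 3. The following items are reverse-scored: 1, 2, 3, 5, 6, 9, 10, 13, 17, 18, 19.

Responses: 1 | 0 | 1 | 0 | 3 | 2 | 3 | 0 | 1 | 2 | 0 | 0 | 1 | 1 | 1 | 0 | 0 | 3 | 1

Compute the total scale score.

Raw sum = 20. Reverse-scored items: 1, 2, 3, 5, 6, 9, 10, 13, 17, 18, 19; their raw sum = 15.
Each reversal replaces raw with 3 − raw, changing the total by 3 − 2·raw per item.
Total = 20 + 11·3 − 2·15 = 20 + 33 − 30 = 23

23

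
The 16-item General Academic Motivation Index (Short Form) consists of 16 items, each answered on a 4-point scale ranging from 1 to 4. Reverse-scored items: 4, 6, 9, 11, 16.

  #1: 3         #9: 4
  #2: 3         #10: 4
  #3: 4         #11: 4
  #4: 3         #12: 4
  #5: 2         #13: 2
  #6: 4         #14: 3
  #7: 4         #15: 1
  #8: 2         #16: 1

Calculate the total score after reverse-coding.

41

Raw sum = 48. Reverse-scored items: 4, 6, 9, 11, 16; their raw sum = 16.
Each reversal replaces raw with 5 − raw, changing the total by 5 − 2·raw per item.
Total = 48 + 5·5 − 2·16 = 48 + 25 − 32 = 41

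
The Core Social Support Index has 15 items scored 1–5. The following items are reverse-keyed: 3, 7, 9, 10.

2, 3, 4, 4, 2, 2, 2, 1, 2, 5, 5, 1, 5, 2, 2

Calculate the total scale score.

Reversing items 3, 7, 9, and 10 with 6 − raw:
Total = 2 + 3 + (6−4) + 4 + 2 + 2 + (6−2) + 1 + (6−2) + (6−5) + 5 + 1 + 5 + 2 + 2
      = 2 + 3 + 2 + 4 + 2 + 2 + 4 + 1 + 4 + 1 + 5 + 1 + 5 + 2 + 2 = 40

40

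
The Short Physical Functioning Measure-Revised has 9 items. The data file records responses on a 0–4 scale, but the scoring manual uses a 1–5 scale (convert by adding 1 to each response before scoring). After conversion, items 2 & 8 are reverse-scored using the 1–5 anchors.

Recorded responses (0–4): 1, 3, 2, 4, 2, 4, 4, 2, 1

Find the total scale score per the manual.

30

Convert to 1–5: 2, 4, 3, 5, 3, 5, 5, 3, 2
Reverse-coded (on a 1–5 scale, reversed = 6 − raw):
  item 2: 6 − 4 = 2
  item 8: 6 − 3 = 3
Scored: 2, 2, 3, 5, 3, 5, 5, 3, 2
Total = 30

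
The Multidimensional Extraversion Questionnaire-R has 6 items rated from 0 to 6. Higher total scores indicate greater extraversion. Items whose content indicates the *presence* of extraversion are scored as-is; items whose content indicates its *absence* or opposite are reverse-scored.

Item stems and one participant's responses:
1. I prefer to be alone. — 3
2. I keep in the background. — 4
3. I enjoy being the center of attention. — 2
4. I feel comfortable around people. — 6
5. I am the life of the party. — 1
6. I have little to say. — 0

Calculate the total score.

Items 1, 2, 6 describe the absence/opposite of extraversion → reverse-score.
reverse-coded value = 6 − response.
  item 1: 6 − 3 = 3
  item 2: 6 − 4 = 2
  item 3: 2
  item 4: 6
  item 5: 1
  item 6: 6 − 0 = 6
Total = 3 + 2 + 2 + 6 + 1 + 6 = 20

20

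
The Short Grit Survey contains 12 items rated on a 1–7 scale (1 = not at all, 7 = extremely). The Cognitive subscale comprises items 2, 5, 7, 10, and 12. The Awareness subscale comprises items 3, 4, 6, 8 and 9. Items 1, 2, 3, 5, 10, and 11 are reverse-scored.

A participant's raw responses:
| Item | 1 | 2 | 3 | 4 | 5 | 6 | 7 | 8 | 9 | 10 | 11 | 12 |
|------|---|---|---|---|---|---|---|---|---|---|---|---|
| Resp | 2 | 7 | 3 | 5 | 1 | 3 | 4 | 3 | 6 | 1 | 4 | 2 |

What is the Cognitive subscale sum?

Cognitive items: 2, 5, 7, 10, 12.
Of these, items 2, 5, & 10 are reverse-scored; on a 1–7 scale, reversed = 8 − raw.
  item 2: 8 − 7 = 1
  item 5: 8 − 1 = 7
  item 7: 4
  item 10: 8 − 1 = 7
  item 12: 2
Sum = 1 + 7 + 4 + 7 + 2 = 21

21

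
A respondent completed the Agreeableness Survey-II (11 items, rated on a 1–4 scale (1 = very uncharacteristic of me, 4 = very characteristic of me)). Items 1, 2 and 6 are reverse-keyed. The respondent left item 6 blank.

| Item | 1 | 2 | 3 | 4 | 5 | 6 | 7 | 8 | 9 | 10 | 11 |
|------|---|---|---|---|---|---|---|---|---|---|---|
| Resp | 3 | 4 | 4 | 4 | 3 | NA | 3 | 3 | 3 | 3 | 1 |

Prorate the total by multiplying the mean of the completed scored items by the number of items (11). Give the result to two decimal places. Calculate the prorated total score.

29.70

Reverse-coded (reverse-coded value = 5 − response):
  item 1: 5 − 3 = 2
  item 2: 5 − 4 = 1
Completed scored items (10 of 11): 2, 1, 4, 4, 3, 3, 3, 3, 3, 1; sum = 27.
Person mean = 27 / 10 ≈ 2.7000
Prorated total = (27 / 10) × 11 = 29.70 (to 2 dp)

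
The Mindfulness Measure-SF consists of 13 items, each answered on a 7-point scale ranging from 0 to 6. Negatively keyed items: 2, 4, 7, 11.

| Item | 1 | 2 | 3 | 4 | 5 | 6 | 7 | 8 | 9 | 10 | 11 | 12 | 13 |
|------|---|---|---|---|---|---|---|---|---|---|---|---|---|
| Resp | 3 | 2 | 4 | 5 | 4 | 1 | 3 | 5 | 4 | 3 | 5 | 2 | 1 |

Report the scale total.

Reversing items 2, 4, 7, and 11 with 6 − raw:
Total = 3 + (6−2) + 4 + (6−5) + 4 + 1 + (6−3) + 5 + 4 + 3 + (6−5) + 2 + 1
      = 3 + 4 + 4 + 1 + 4 + 1 + 3 + 5 + 4 + 3 + 1 + 2 + 1 = 36

36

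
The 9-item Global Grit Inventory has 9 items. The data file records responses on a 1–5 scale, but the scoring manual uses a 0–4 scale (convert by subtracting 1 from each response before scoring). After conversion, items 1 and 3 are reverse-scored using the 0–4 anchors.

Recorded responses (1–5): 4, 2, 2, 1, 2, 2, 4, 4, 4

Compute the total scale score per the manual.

Convert to 0–4: 3, 1, 1, 0, 1, 1, 3, 3, 3
Reverse-coded (reverse-coded value = 4 − response):
  item 1: 4 − 3 = 1
  item 3: 4 − 1 = 3
Scored: 1, 1, 3, 0, 1, 1, 3, 3, 3
Total = 16

16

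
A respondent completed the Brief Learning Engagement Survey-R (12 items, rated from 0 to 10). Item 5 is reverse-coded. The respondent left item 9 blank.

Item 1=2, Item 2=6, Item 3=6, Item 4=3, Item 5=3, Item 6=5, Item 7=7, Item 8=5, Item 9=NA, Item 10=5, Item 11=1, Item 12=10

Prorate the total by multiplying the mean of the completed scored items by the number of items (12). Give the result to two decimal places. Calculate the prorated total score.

62.18

Reverse-coded (reverse-coded value = 10 − response):
  item 5: 10 − 3 = 7
Completed scored items (11 of 12): 2, 6, 6, 3, 7, 5, 7, 5, 5, 1, 10; sum = 57.
Person mean = 57 / 11 ≈ 5.1818
Prorated total = (57 / 11) × 12 = 62.18 (to 2 dp)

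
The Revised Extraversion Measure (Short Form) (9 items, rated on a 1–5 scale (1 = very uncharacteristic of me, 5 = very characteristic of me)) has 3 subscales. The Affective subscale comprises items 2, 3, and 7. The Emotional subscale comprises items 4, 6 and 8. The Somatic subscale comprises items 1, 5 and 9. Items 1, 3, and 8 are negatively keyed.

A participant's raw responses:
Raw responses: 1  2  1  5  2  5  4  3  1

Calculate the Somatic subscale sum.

Somatic items: 1, 5, 9.
Of these, item 1 is negatively keyed; reverse-coded value = 6 − response.
  item 1: 6 − 1 = 5
  item 5: 2
  item 9: 1
Sum = 5 + 2 + 1 = 8

8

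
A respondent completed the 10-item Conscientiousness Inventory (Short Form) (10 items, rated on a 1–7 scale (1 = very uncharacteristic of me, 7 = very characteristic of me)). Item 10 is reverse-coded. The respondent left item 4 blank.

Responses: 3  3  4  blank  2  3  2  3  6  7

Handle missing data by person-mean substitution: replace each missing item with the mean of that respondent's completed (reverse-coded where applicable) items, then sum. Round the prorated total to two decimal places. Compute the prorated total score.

30.00

Reverse-coded (on a 1–7 scale, reversed = 8 − raw):
  item 10: 8 − 7 = 1
Completed scored items (9 of 10): 3, 3, 4, 2, 3, 2, 3, 6, 1; sum = 27.
Person mean = 27 / 9 ≈ 3.0000
Prorated total = (27 / 9) × 10 = 30.00 (to 2 dp)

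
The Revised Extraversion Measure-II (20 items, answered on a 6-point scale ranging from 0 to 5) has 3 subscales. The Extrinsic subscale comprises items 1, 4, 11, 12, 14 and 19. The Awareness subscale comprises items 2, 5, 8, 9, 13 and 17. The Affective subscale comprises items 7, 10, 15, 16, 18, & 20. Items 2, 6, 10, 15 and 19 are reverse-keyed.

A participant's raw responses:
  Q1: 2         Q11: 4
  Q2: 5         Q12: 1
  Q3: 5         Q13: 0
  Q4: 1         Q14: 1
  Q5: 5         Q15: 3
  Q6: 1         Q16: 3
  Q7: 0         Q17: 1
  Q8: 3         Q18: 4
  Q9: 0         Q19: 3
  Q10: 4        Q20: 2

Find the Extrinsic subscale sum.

Extrinsic items: 1, 4, 11, 12, 14, 19.
Of these, item 19 is reverse-keyed; reverse-coded value = 5 − response.
  item 1: 2
  item 4: 1
  item 11: 4
  item 12: 1
  item 14: 1
  item 19: 5 − 3 = 2
Sum = 2 + 1 + 4 + 1 + 1 + 2 = 11

11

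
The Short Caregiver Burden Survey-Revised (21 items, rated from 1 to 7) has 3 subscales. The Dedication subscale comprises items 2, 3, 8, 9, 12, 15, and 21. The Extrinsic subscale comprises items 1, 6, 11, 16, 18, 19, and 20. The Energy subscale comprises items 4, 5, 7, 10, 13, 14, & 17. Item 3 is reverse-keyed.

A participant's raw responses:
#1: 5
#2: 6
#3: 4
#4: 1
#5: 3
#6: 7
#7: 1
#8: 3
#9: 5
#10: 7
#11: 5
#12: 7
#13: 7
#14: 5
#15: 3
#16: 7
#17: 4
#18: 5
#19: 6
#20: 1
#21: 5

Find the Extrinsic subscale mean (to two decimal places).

Extrinsic items: 1, 6, 11, 16, 18, 19, 20.
  item 1: 5
  item 6: 7
  item 11: 5
  item 16: 7
  item 18: 5
  item 19: 6
  item 20: 1
Sum = 5 + 7 + 5 + 7 + 5 + 6 + 1 = 36
Mean = 36 / 7 = 5.14

5.14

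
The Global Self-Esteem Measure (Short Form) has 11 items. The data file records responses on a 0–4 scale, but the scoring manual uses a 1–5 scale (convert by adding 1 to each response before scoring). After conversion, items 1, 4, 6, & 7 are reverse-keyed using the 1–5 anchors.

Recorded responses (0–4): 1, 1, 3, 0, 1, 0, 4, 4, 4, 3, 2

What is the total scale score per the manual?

40

Convert to 1–5: 2, 2, 4, 1, 2, 1, 5, 5, 5, 4, 3
Reverse-coded (on a 1–5 scale, reversed = 6 − raw):
  item 1: 6 − 2 = 4
  item 4: 6 − 1 = 5
  item 6: 6 − 1 = 5
  item 7: 6 − 5 = 1
Scored: 4, 2, 4, 5, 2, 5, 1, 5, 5, 4, 3
Total = 40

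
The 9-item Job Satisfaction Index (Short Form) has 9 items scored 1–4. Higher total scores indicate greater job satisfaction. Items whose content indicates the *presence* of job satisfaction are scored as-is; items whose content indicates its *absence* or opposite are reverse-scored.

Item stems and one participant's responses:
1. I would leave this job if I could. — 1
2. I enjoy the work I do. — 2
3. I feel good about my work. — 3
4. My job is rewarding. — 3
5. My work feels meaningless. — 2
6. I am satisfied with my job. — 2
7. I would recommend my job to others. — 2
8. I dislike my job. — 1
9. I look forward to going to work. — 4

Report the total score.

Items 1, 5, 8 describe the absence/opposite of job satisfaction → reverse-score.
on a 1–4 scale, reversed = 5 − raw.
  item 1: 5 − 1 = 4
  item 2: 2
  item 3: 3
  item 4: 3
  item 5: 5 − 2 = 3
  item 6: 2
  item 7: 2
  item 8: 5 − 1 = 4
  item 9: 4
Total = 4 + 2 + 3 + 3 + 3 + 2 + 2 + 4 + 4 = 27

27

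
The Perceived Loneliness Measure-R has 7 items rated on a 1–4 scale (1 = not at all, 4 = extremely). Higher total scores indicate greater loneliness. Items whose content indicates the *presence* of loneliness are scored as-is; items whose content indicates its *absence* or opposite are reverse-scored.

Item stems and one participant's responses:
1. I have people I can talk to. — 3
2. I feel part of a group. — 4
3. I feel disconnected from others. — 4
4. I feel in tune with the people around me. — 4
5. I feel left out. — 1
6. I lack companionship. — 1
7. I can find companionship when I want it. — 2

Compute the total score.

Items 1, 2, 4, 7 describe the absence/opposite of loneliness → reverse-score.
on a 1–4 scale, reversed = 5 − raw.
  item 1: 5 − 3 = 2
  item 2: 5 − 4 = 1
  item 3: 4
  item 4: 5 − 4 = 1
  item 5: 1
  item 6: 1
  item 7: 5 − 2 = 3
Total = 2 + 1 + 4 + 1 + 1 + 1 + 3 = 13

13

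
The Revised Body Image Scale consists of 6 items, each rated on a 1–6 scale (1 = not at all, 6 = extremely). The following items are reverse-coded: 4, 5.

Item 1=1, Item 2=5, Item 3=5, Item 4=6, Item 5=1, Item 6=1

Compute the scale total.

Reversing items 4 and 5 with 7 − raw:
Total = 1 + 5 + 5 + (7−6) + (7−1) + 1
      = 1 + 5 + 5 + 1 + 6 + 1 = 19

19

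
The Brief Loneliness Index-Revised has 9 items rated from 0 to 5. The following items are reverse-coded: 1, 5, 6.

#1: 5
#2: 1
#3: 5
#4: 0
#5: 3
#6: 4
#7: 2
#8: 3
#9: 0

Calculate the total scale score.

Reverse-coded items (reversed = (0+5) − raw = 5 − raw):
  item 1: 5 − 5 = 0
  item 5: 5 − 3 = 2
  item 6: 5 − 4 = 1
Scored responses: 0, 1, 5, 0, 2, 1, 2, 3, 0
Total = 0 + 1 + 5 + 0 + 2 + 1 + 2 + 3 + 0 = 14

14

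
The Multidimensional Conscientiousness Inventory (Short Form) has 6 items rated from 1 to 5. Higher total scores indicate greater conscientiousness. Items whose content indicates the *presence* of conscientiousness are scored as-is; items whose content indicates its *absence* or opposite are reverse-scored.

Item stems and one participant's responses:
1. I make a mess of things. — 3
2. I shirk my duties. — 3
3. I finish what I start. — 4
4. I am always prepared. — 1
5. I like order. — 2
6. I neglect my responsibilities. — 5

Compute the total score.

14

Items 1, 2, 6 describe the absence/opposite of conscientiousness → reverse-score.
on a 1–5 scale, reversed = 6 − raw.
  item 1: 6 − 3 = 3
  item 2: 6 − 3 = 3
  item 3: 4
  item 4: 1
  item 5: 2
  item 6: 6 − 5 = 1
Total = 3 + 3 + 4 + 1 + 2 + 1 = 14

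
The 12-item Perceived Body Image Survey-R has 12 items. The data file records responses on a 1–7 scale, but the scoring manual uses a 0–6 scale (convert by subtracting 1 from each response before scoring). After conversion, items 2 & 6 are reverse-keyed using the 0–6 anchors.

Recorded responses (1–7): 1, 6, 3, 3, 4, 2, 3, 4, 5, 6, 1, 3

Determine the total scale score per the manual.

29

Convert to 0–6: 0, 5, 2, 2, 3, 1, 2, 3, 4, 5, 0, 2
Reverse-coded (reverse-coded value = 6 − response):
  item 2: 6 − 5 = 1
  item 6: 6 − 1 = 5
Scored: 0, 1, 2, 2, 3, 5, 2, 3, 4, 5, 0, 2
Total = 29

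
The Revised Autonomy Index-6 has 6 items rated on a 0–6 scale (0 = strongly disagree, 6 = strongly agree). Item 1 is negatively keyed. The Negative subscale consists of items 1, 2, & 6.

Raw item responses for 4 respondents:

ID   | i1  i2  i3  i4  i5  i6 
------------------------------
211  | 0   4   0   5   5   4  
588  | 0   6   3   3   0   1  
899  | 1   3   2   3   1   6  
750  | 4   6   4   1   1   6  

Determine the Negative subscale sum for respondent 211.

14

Respondent 211 raw: 0, 4, 0, 5, 5, 4.
Negative items: 1, 2, 6.
Reverse-coded (reversed = (0+6) − raw = 6 − raw):
  item 1: 6 − 0 = 6
  item 2: 4
  item 6: 4
Sum = 6 + 4 + 4 = 14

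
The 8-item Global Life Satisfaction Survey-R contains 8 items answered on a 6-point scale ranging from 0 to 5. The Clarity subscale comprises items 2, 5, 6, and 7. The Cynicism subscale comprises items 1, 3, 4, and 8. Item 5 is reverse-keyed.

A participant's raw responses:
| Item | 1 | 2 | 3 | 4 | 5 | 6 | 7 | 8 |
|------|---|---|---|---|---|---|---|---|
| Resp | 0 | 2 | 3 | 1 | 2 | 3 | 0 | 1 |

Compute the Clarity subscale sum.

Clarity items: 2, 5, 6, 7.
Of these, item 5 is reverse-keyed; reversed = (0+5) − raw = 5 − raw.
  item 2: 2
  item 5: 5 − 2 = 3
  item 6: 3
  item 7: 0
Sum = 2 + 3 + 3 + 0 = 8

8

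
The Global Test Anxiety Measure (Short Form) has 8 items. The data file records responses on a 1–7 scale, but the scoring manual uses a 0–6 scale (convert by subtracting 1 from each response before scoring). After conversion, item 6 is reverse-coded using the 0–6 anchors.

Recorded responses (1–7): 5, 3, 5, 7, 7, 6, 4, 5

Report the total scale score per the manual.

Convert to 0–6: 4, 2, 4, 6, 6, 5, 3, 4
Reverse-coded (on a 0–6 scale, reversed = 6 − raw):
  item 6: 6 − 5 = 1
Scored: 4, 2, 4, 6, 6, 1, 3, 4
Total = 30

30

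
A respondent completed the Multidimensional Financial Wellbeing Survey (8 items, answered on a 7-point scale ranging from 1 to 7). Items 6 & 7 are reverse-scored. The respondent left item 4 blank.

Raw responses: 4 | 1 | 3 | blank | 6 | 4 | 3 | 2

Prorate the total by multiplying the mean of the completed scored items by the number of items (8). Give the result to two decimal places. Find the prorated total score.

Reverse-coded (reverse-coded value = 8 − response):
  item 6: 8 − 4 = 4
  item 7: 8 − 3 = 5
Completed scored items (7 of 8): 4, 1, 3, 6, 4, 5, 2; sum = 25.
Person mean = 25 / 7 ≈ 3.5714
Prorated total = (25 / 7) × 8 = 28.57 (to 2 dp)

28.57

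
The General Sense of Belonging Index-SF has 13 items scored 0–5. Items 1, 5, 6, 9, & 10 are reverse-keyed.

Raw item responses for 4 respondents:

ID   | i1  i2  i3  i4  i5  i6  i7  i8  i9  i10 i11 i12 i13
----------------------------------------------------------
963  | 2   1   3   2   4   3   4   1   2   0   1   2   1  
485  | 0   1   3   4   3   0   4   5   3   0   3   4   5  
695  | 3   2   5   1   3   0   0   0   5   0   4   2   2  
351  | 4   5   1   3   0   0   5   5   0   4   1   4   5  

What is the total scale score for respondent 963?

29

Respondent 963 raw: 2, 1, 3, 2, 4, 3, 4, 1, 2, 0, 1, 2, 1.
Reverse-coded (reversed = (0+5) − raw = 5 − raw):
  item 1: 5 − 2 = 3
  item 2: 1
  item 3: 3
  item 4: 2
  item 5: 5 − 4 = 1
  item 6: 5 − 3 = 2
  item 7: 4
  item 8: 1
  item 9: 5 − 2 = 3
  item 10: 5 − 0 = 5
  item 11: 1
  item 12: 2
  item 13: 1
Sum = 3 + 1 + 3 + 2 + 1 + 2 + 4 + 1 + 3 + 5 + 1 + 2 + 1 = 29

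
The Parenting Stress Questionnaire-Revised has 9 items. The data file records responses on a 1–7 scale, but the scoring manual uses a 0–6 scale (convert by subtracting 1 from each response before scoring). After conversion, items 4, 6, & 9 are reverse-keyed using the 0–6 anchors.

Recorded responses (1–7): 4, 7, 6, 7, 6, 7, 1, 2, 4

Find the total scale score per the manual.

23

Convert to 0–6: 3, 6, 5, 6, 5, 6, 0, 1, 3
Reverse-coded (reverse-coded value = 6 − response):
  item 4: 6 − 6 = 0
  item 6: 6 − 6 = 0
  item 9: 6 − 3 = 3
Scored: 3, 6, 5, 0, 5, 0, 0, 1, 3
Total = 23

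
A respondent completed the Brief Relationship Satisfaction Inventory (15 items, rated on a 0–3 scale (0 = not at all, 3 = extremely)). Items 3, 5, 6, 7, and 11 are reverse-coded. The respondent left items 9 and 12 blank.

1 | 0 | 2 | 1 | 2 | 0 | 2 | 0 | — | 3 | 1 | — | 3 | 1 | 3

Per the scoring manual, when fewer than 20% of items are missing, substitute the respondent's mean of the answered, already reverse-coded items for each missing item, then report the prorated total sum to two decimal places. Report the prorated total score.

23.08

Reverse-coded (reverse-coded value = 3 − response):
  item 3: 3 − 2 = 1
  item 5: 3 − 2 = 1
  item 6: 3 − 0 = 3
  item 7: 3 − 2 = 1
  item 11: 3 − 1 = 2
Completed scored items (13 of 15): 1, 0, 1, 1, 1, 3, 1, 0, 3, 2, 3, 1, 3; sum = 20.
Person mean = 20 / 13 ≈ 1.5385
Prorated total = (20 / 13) × 15 = 23.08 (to 2 dp)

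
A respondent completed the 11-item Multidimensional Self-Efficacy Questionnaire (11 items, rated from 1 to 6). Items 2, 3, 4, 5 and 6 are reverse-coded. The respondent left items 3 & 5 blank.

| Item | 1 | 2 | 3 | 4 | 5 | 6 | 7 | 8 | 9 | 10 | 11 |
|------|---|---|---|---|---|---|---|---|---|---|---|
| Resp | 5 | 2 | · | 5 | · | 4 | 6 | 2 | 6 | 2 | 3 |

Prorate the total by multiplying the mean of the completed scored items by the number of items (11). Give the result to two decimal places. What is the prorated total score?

Reverse-coded (reversed = (1+6) − raw = 7 − raw):
  item 2: 7 − 2 = 5
  item 4: 7 − 5 = 2
  item 6: 7 − 4 = 3
Completed scored items (9 of 11): 5, 5, 2, 3, 6, 2, 6, 2, 3; sum = 34.
Person mean = 34 / 9 ≈ 3.7778
Prorated total = (34 / 9) × 11 = 41.56 (to 2 dp)

41.56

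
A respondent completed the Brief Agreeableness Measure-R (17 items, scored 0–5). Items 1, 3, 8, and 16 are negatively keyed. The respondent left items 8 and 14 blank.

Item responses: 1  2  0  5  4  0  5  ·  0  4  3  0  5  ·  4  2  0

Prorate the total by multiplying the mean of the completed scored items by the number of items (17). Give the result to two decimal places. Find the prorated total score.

49.87

Reverse-coded (reversed = (0+5) − raw = 5 − raw):
  item 1: 5 − 1 = 4
  item 3: 5 − 0 = 5
  item 16: 5 − 2 = 3
Completed scored items (15 of 17): 4, 2, 5, 5, 4, 0, 5, 0, 4, 3, 0, 5, 4, 3, 0; sum = 44.
Person mean = 44 / 15 ≈ 2.9333
Prorated total = (44 / 15) × 17 = 49.87 (to 2 dp)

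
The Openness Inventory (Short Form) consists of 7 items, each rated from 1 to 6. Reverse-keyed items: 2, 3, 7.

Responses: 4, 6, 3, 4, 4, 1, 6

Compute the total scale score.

19

Reversing items 2, 3, & 7 with 7 − raw:
Total = 4 + (7−6) + (7−3) + 4 + 4 + 1 + (7−6)
      = 4 + 1 + 4 + 4 + 4 + 1 + 1 = 19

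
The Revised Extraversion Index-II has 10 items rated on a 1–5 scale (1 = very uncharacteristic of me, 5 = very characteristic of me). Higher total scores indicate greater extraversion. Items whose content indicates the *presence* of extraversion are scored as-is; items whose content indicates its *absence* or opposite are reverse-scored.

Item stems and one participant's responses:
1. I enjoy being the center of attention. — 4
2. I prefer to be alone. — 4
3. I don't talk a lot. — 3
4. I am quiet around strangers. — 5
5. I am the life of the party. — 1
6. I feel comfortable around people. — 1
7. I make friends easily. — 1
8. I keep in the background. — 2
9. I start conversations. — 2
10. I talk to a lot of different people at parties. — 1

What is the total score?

Items 2, 3, 4, 8 describe the absence/opposite of extraversion → reverse-score.
reversed = (1+5) − raw = 6 − raw.
  item 1: 4
  item 2: 6 − 4 = 2
  item 3: 6 − 3 = 3
  item 4: 6 − 5 = 1
  item 5: 1
  item 6: 1
  item 7: 1
  item 8: 6 − 2 = 4
  item 9: 2
  item 10: 1
Total = 4 + 2 + 3 + 1 + 1 + 1 + 1 + 4 + 2 + 1 = 20

20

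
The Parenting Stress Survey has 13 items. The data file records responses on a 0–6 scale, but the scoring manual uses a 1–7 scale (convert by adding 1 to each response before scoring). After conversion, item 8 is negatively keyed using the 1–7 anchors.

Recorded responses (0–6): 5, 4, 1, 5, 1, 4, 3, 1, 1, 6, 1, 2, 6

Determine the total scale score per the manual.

Convert to 1–7: 6, 5, 2, 6, 2, 5, 4, 2, 2, 7, 2, 3, 7
Reverse-coded (reverse-coded value = 8 − response):
  item 8: 8 − 2 = 6
Scored: 6, 5, 2, 6, 2, 5, 4, 6, 2, 7, 2, 3, 7
Total = 57

57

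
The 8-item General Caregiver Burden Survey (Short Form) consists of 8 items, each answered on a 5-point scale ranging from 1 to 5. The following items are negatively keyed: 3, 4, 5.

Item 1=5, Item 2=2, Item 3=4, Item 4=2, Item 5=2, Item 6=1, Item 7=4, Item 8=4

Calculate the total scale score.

Apply reverse scoring (on a 1–5 scale, reversed = 6 − raw):
  item 3: 6 − 4 = 2
  item 4: 6 − 2 = 4
  item 5: 6 − 2 = 4
Scored responses: 5, 2, 2, 4, 4, 1, 4, 4
Total = 5 + 2 + 2 + 4 + 4 + 1 + 4 + 4 = 26

26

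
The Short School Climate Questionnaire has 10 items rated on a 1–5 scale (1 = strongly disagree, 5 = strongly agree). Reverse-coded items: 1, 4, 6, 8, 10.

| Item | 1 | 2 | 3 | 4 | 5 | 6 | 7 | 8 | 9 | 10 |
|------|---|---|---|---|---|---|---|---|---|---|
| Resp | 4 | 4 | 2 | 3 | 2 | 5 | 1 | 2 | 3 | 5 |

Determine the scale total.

Reversing items 1, 4, 6, 8, and 10 with 6 − raw:
Total = (6−4) + 4 + 2 + (6−3) + 2 + (6−5) + 1 + (6−2) + 3 + (6−5)
      = 2 + 4 + 2 + 3 + 2 + 1 + 1 + 4 + 3 + 1 = 23

23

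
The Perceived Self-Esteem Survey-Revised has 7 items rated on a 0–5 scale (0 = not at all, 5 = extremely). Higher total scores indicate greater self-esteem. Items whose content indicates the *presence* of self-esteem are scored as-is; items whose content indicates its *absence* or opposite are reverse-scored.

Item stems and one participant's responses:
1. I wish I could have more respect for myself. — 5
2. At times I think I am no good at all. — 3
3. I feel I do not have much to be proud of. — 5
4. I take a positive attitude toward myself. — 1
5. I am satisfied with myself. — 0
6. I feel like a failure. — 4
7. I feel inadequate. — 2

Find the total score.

Items 1, 2, 3, 6, 7 describe the absence/opposite of self-esteem → reverse-score.
on a 0–5 scale, reversed = 5 − raw.
  item 1: 5 − 5 = 0
  item 2: 5 − 3 = 2
  item 3: 5 − 5 = 0
  item 4: 1
  item 5: 0
  item 6: 5 − 4 = 1
  item 7: 5 − 2 = 3
Total = 0 + 2 + 0 + 1 + 0 + 1 + 3 = 7

7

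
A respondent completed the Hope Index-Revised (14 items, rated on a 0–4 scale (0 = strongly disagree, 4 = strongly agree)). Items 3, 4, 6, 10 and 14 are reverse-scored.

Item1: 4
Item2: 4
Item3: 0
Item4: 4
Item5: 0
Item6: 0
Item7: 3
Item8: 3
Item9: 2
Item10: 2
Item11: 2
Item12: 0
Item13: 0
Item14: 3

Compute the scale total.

Reversing items 3, 4, 6, 10, & 14 with 4 − raw:
Total = 4 + 4 + (4−0) + (4−4) + 0 + (4−0) + 3 + 3 + 2 + (4−2) + 2 + 0 + 0 + (4−3)
      = 4 + 4 + 4 + 0 + 0 + 4 + 3 + 3 + 2 + 2 + 2 + 0 + 0 + 1 = 29

29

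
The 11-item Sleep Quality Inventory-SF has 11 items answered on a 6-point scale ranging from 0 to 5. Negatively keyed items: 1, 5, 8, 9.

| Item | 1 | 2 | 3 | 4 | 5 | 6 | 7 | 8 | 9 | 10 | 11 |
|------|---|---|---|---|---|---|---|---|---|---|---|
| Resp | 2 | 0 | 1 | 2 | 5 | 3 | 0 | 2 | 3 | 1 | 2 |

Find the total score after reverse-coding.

17

Reversing items 1, 5, 8 and 9 with 5 − raw:
Total = (5−2) + 0 + 1 + 2 + (5−5) + 3 + 0 + (5−2) + (5−3) + 1 + 2
      = 3 + 0 + 1 + 2 + 0 + 3 + 0 + 3 + 2 + 1 + 2 = 17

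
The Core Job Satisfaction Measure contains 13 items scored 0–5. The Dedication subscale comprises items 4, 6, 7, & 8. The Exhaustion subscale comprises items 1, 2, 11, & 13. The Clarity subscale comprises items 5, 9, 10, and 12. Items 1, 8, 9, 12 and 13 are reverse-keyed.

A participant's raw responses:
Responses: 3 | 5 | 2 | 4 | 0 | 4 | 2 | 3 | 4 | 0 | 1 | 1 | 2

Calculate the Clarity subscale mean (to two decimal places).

1.25

Clarity items: 5, 9, 10, 12.
Of these, items 9 & 12 are reverse-keyed; reversed = (0+5) − raw = 5 − raw.
  item 5: 0
  item 9: 5 − 4 = 1
  item 10: 0
  item 12: 5 − 1 = 4
Sum = 0 + 1 + 0 + 4 = 5
Mean = 5 / 4 = 1.25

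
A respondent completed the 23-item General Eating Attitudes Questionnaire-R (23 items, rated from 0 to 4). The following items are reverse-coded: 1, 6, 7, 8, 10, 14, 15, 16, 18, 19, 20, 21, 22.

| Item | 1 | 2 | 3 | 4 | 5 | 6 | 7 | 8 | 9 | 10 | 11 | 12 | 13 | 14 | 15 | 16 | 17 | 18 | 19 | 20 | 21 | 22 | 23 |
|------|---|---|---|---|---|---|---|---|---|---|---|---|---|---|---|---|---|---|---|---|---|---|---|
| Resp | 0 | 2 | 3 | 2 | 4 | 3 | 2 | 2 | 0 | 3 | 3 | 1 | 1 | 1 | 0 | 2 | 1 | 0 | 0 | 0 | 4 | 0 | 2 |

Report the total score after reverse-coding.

54

Reverse-coded items use 4 − raw:
  item 1: 4 − 0 = 4
  item 6: 4 − 3 = 1
  item 7: 4 − 2 = 2
  item 8: 4 − 2 = 2
  item 10: 4 − 3 = 1
  item 14: 4 − 1 = 3
  item 15: 4 − 0 = 4
  item 16: 4 − 2 = 2
  item 18: 4 − 0 = 4
  item 19: 4 − 0 = 4
  item 20: 4 − 0 = 4
  item 21: 4 − 4 = 0
  item 22: 4 − 0 = 4
Scored responses: 4, 2, 3, 2, 4, 1, 2, 2, 0, 1, 3, 1, 1, 3, 4, 2, 1, 4, 4, 4, 0, 4, 2
Total = 4 + 2 + 3 + 2 + 4 + 1 + 2 + 2 + 0 + 1 + 3 + 1 + 1 + 3 + 4 + 2 + 1 + 4 + 4 + 4 + 0 + 4 + 2 = 54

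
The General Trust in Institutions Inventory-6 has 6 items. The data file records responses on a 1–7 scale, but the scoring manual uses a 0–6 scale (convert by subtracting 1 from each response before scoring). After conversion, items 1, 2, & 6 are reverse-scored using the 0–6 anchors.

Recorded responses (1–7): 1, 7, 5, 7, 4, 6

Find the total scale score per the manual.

20

Convert to 0–6: 0, 6, 4, 6, 3, 5
Reverse-coded (on a 0–6 scale, reversed = 6 − raw):
  item 1: 6 − 0 = 6
  item 2: 6 − 6 = 0
  item 6: 6 − 5 = 1
Scored: 6, 0, 4, 6, 3, 1
Total = 20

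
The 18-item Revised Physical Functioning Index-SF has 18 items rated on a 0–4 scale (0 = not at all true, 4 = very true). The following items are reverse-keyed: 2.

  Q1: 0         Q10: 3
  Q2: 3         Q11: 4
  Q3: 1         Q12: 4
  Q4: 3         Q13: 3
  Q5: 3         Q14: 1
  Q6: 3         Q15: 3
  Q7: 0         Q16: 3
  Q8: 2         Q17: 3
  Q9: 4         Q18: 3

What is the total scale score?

Reverse-keyed items use 4 − raw:
  item 2: 4 − 3 = 1
Scored responses: 0, 1, 1, 3, 3, 3, 0, 2, 4, 3, 4, 4, 3, 1, 3, 3, 3, 3
Total = 0 + 1 + 1 + 3 + 3 + 3 + 0 + 2 + 4 + 3 + 4 + 4 + 3 + 1 + 3 + 3 + 3 + 3 = 44

44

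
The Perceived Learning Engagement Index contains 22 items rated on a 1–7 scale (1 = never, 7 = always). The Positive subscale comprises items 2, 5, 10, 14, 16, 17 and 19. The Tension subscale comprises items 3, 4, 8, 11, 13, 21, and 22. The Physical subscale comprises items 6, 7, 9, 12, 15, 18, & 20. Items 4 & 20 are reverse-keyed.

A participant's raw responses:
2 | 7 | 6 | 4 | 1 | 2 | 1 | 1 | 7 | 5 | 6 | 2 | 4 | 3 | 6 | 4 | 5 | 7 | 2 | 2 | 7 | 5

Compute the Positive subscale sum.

Positive items: 2, 5, 10, 14, 16, 17, 19.
  item 2: 7
  item 5: 1
  item 10: 5
  item 14: 3
  item 16: 4
  item 17: 5
  item 19: 2
Sum = 7 + 1 + 5 + 3 + 4 + 5 + 2 = 27

27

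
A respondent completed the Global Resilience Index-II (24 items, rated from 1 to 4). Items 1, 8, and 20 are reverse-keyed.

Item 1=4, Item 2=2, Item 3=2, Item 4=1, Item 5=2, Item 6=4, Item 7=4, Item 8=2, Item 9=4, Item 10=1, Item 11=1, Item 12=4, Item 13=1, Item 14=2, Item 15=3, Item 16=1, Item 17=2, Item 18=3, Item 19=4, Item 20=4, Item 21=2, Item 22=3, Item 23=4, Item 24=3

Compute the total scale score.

Raw sum = 63. Reverse-keyed items: 1, 8, 20; their raw sum = 10.
Each reversal replaces raw with 5 − raw, changing the total by 5 − 2·raw per item.
Total = 63 + 3·5 − 2·10 = 63 + 15 − 20 = 58

58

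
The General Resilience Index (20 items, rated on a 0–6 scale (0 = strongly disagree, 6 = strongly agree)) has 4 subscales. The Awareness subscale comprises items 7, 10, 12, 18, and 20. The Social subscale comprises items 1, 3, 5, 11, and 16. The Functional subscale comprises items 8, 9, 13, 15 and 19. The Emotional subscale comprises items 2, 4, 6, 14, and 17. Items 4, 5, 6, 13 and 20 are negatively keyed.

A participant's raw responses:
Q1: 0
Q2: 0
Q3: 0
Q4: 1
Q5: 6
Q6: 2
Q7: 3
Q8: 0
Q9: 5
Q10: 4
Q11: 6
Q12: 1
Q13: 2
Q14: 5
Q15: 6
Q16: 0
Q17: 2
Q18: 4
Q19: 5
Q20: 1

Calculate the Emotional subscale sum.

Emotional items: 2, 4, 6, 14, 17.
Of these, items 4 & 6 are negatively keyed; on a 0–6 scale, reversed = 6 − raw.
  item 2: 0
  item 4: 6 − 1 = 5
  item 6: 6 − 2 = 4
  item 14: 5
  item 17: 2
Sum = 0 + 5 + 4 + 5 + 2 = 16

16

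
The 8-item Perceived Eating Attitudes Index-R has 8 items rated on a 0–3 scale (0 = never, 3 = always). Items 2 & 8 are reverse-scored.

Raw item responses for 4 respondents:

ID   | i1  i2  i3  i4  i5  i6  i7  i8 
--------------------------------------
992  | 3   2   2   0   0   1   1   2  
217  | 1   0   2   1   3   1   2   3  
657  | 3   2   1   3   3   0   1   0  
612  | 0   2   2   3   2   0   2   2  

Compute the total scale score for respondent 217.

Respondent 217 raw: 1, 0, 2, 1, 3, 1, 2, 3.
Reverse-coded (reversed = (0+3) − raw = 3 − raw):
  item 1: 1
  item 2: 3 − 0 = 3
  item 3: 2
  item 4: 1
  item 5: 3
  item 6: 1
  item 7: 2
  item 8: 3 − 3 = 0
Sum = 1 + 3 + 2 + 1 + 3 + 1 + 2 + 0 = 13

13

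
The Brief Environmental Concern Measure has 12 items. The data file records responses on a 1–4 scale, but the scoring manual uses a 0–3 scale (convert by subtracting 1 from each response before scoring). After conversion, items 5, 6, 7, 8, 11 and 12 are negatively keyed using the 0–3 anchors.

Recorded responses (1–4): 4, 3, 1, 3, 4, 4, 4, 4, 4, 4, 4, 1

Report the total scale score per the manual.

Convert to 0–3: 3, 2, 0, 2, 3, 3, 3, 3, 3, 3, 3, 0
Reverse-coded (reverse-coded value = 3 − response):
  item 5: 3 − 3 = 0
  item 6: 3 − 3 = 0
  item 7: 3 − 3 = 0
  item 8: 3 − 3 = 0
  item 11: 3 − 3 = 0
  item 12: 3 − 0 = 3
Scored: 3, 2, 0, 2, 0, 0, 0, 0, 3, 3, 0, 3
Total = 16

16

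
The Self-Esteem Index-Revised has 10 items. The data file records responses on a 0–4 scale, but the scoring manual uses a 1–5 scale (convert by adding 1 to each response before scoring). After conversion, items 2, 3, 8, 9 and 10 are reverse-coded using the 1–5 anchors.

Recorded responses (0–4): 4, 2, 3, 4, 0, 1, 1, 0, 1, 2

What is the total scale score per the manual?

32

Convert to 1–5: 5, 3, 4, 5, 1, 2, 2, 1, 2, 3
Reverse-coded (on a 1–5 scale, reversed = 6 − raw):
  item 2: 6 − 3 = 3
  item 3: 6 − 4 = 2
  item 8: 6 − 1 = 5
  item 9: 6 − 2 = 4
  item 10: 6 − 3 = 3
Scored: 5, 3, 2, 5, 1, 2, 2, 5, 4, 3
Total = 32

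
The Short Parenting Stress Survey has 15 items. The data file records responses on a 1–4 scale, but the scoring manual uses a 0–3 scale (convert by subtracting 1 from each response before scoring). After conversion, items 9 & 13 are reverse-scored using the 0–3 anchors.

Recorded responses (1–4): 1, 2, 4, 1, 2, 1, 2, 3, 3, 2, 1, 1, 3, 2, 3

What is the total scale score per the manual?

Convert to 0–3: 0, 1, 3, 0, 1, 0, 1, 2, 2, 1, 0, 0, 2, 1, 2
Reverse-coded (reversed = (0+3) − raw = 3 − raw):
  item 9: 3 − 2 = 1
  item 13: 3 − 2 = 1
Scored: 0, 1, 3, 0, 1, 0, 1, 2, 1, 1, 0, 0, 1, 1, 2
Total = 14

14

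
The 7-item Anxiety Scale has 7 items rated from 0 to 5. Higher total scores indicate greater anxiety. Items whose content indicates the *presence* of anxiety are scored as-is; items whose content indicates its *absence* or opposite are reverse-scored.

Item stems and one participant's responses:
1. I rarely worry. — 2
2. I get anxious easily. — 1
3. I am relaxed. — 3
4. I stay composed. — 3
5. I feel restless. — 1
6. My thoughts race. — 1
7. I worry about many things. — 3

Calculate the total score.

13

Items 1, 3, 4 describe the absence/opposite of anxiety → reverse-score.
reversed = (0+5) − raw = 5 − raw.
  item 1: 5 − 2 = 3
  item 2: 1
  item 3: 5 − 3 = 2
  item 4: 5 − 3 = 2
  item 5: 1
  item 6: 1
  item 7: 3
Total = 3 + 1 + 2 + 2 + 1 + 1 + 3 = 13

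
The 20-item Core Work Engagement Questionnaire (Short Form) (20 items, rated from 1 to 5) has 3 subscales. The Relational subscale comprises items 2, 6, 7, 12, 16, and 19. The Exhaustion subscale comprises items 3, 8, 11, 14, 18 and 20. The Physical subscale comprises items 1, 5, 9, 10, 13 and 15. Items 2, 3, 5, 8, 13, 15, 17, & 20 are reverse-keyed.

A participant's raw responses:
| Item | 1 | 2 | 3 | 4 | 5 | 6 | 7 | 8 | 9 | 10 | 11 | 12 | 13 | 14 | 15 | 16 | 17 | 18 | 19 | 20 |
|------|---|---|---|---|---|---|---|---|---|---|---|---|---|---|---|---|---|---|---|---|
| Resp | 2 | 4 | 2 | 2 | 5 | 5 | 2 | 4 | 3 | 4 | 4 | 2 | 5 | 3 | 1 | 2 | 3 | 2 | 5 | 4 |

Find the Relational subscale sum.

18

Relational items: 2, 6, 7, 12, 16, 19.
Of these, item 2 is reverse-keyed; reversed = (1+5) − raw = 6 − raw.
  item 2: 6 − 4 = 2
  item 6: 5
  item 7: 2
  item 12: 2
  item 16: 2
  item 19: 5
Sum = 2 + 5 + 2 + 2 + 2 + 5 = 18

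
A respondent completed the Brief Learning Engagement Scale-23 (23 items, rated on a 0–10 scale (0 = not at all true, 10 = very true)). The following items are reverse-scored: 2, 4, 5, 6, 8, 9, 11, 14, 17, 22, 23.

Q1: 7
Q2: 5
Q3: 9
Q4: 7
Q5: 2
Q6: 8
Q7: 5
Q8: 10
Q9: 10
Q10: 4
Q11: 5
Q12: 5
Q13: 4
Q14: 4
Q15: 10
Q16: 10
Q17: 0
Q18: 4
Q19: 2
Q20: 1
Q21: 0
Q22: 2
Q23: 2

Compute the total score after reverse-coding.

116

Raw sum = 116. Reverse-scored items: 2, 4, 5, 6, 8, 9, 11, 14, 17, 22, 23; their raw sum = 55.
Each reversal replaces raw with 10 − raw, changing the total by 10 − 2·raw per item.
Total = 116 + 11·10 − 2·55 = 116 + 110 − 110 = 116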